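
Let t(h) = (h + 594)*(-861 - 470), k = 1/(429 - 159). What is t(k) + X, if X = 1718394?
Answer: 250499269/270 ≈ 9.2778e+5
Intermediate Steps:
k = 1/270 ≈ 0.0037037
t(h) = -790614 - 1331*h (t(h) = (594 + h)*(-1331) = -790614 - 1331*h)
t(k) + X = (-790614 - 1331*1/270) + 1718394 = (-790614 - 1331/270) + 1718394 = -213467111/270 + 1718394 = 250499269/270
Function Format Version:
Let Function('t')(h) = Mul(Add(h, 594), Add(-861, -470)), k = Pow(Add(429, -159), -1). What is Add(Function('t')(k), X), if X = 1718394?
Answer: Rational(250499269, 270) ≈ 9.2778e+5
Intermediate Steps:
k = Rational(1, 270) (k = Pow(270, -1) = Rational(1, 270) ≈ 0.0037037)
Function('t')(h) = Add(-790614, Mul(-1331, h)) (Function('t')(h) = Mul(Add(594, h), -1331) = Add(-790614, Mul(-1331, h)))
Add(Function('t')(k), X) = Add(Add(-790614, Mul(-1331, Rational(1, 270))), 1718394) = Add(Add(-790614, Rational(-1331, 270)), 1718394) = Add(Rational(-213467111, 270), 1718394) = Rational(250499269, 270)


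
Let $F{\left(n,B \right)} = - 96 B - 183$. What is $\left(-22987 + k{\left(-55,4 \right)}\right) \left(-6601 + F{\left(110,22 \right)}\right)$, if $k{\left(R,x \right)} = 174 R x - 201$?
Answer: $546819328$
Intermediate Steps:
$k{\left(R,x \right)} = -201 + 174 R x$ ($k{\left(R,x \right)} = 174 R x - 201 = -201 + 174 R x$)
$F{\left(n,B \right)} = -183 - 96 B$
$\left(-22987 + k{\left(-55,4 \right)}\right) \left(-6601 + F{\left(110,22 \right)}\right) = \left(-22987 + \left(-201 + 174 \left(-55\right) 4\right)\right) \left(-6601 - 2295\right) = \left(-22987 - 38481\right) \left(-6601 - 2295\right) = \left(-61468\right) \left(-8896\right) = 546819328$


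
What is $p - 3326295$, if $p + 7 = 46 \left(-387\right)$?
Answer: $-3344104$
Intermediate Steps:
$p = -17809$ ($p = -7 + 46 \left(-387\right) = -7 - 17802 = -17809$)
$p - 3326295 = -17809 - 3326295 = -3344104$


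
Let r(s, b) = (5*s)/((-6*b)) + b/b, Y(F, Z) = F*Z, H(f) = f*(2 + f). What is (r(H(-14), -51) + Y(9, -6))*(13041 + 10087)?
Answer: -59277064/51 ≈ -1.1623e+6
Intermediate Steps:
r(s, b) = 1 - 5*s/(6*b) (r(s, b) = (5*s)*(-1/(6*b)) + 1 = -5*s/(6*b) + 1 = 1 - 5*s/(6*b))
(r(H(-14), -51) + Y(9, -6))*(13041 + 10087) = ((-51 - (-35)*(2 - 14)/3)/(-51) + 9*(-6))*(13041 + 10087) = (-(-51 - (-35)*(-12)/3)/51 - 54)*23128 = (-(-51 - 5/6*168)/51 - 54)*23128 = (-(-51 - 140)/51 - 54)*23128 = (-1/51*(-191) - 54)*23128 = (191/51 - 54)*23128 = -2563/51*23128 = -59277064/51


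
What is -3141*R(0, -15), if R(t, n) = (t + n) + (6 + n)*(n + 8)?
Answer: -150768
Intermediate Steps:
R(t, n) = n + t + (6 + n)*(8 + n) (R(t, n) = (n + t) + (6 + n)*(8 + n) = n + t + (6 + n)*(8 + n))
-3141*R(0, -15) = -3141*(48 + 0 + (-15)² + 15*(-15)) = -3141*(48 + 0 + 225 - 225) = -3141*48 = -150768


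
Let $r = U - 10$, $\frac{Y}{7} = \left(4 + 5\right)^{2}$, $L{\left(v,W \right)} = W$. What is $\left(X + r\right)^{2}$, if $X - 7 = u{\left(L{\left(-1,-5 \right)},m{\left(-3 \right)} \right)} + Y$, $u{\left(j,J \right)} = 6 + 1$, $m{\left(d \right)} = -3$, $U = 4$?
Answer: $330625$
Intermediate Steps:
$Y = 567$ ($Y = 7 \left(4 + 5\right)^{2} = 7 \cdot 9^{2} = 7 \cdot 81 = 567$)
$u{\left(j,J \right)} = 7$
$r = -6$ ($r = 4 - 10 = -6$)
$X = 581$ ($X = 7 + \left(7 + 567\right) = 7 + 574 = 581$)
$\left(X + r\right)^{2} = \left(581 - 6\right)^{2} = 575^{2} = 330625$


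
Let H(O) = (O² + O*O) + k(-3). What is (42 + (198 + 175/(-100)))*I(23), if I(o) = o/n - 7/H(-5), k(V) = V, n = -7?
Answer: -538445/658 ≈ -818.31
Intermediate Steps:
H(O) = -3 + 2*O² (H(O) = (O² + O*O) - 3 = (O² + O²) - 3 = 2*O² - 3 = -3 + 2*O²)
I(o) = -7/47 - o/7 (I(o) = o/(-7) - 7/(-3 + 2*(-5)²) = o*(-⅐) - 7/(-3 + 2*25) = -o/7 - 7/(-3 + 50) = -o/7 - 7/47 = -7/47 - o/7)
(42 + (198 + 175/(-100)))*I(23) = (42 + (198 + 175/(-100)))*(-7/47 - ⅐*23) = (42 + (198 + 175*(-1/100)))*(-7/47 - 23/7) = (42 + (198 - 7/4))*(-1130/329) = (42 + 785/4)*(-1130/329) = (953/4)*(-1130/329) = -538445/658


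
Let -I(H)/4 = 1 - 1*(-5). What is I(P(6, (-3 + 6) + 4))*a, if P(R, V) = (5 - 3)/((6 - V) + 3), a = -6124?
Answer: 146976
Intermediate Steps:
P(R, V) = 2/(9 - V)
I(H) = -24 (I(H) = -4*(1 - 1*(-5)) = -4*(1 + 5) = -4*6 = -24)
I(P(6, (-3 + 6) + 4))*a = -24*(-6124) = 146976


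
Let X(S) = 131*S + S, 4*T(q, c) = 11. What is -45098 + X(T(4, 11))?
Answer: -44735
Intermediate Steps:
T(q, c) = 11/4 (T(q, c) = (¼)*11 = 11/4)
X(S) = 132*S
-45098 + X(T(4, 11)) = -45098 + 132*(11/4) = -45098 + 363 = -44735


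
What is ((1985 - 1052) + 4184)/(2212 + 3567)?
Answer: 5117/5779 ≈ 0.88545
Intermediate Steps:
((1985 - 1052) + 4184)/(2212 + 3567) = (933 + 4184)/5779 = 5117*(1/5779) = 5117/5779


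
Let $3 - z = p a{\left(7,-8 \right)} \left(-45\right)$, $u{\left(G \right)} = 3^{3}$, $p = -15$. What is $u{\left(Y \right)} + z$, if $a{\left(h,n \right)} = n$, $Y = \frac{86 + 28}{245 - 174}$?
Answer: $5430$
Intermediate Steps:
$Y = \frac{114}{71} \approx 1.6056$
$u{\left(G \right)} = 27$
$z = 5403$ ($z = 3 - \left(-15\right) \left(-8\right) \left(-45\right) = 3 - 120 \left(-45\right) = 3 - -5400 = 3 + 5400 = 5403$)
$u{\left(Y \right)} + z = 27 + 5403 = 5430$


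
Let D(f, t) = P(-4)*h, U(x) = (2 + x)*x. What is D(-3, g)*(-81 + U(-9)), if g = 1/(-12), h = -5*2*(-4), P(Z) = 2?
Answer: -1440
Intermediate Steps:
h = 40 (h = -10*(-4) = 40)
U(x) = x*(2 + x)
g = -1/12 ≈ -0.083333
D(f, t) = 80 (D(f, t) = 2*40 = 80)
D(-3, g)*(-81 + U(-9)) = 80*(-81 - 9*(2 - 9)) = 80*(-81 - 9*(-7)) = 80*(-81 + 63) = 80*(-18) = -1440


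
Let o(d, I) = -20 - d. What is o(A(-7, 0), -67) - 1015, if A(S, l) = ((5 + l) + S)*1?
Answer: -1033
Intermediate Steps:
A(S, l) = 5 + S + l (A(S, l) = (5 + S + l)*1 = 5 + S + l)
o(A(-7, 0), -67) - 1015 = (-20 - (5 - 7 + 0)) - 1015 = (-20 - 1*(-2)) - 1015 = (-20 + 2) - 1015 = -18 - 1015 = -1033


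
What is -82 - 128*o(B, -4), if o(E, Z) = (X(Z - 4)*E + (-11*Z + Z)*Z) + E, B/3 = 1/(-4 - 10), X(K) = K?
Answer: 20206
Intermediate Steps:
B = -3/14 (B = 3/(-4 - 10) = 3/(-14) = 3*(-1/14) = -3/14 ≈ -0.21429)
o(E, Z) = E - 10*Z² + E*(-4 + Z) (o(E, Z) = ((Z - 4)*E + (-11*Z + Z)*Z) + E = ((-4 + Z)*E + (-10*Z)*Z) + E = (E*(-4 + Z) - 10*Z²) + E = (-10*Z² + E*(-4 + Z)) + E = E - 10*Z² + E*(-4 + Z))
-82 - 128*o(B, -4) = -82 - 128*(-3/14 - 10*(-4)² - 3*(-4 - 4)/14) = -82 - 128*(-3/14 - 10*16 - 3/14*(-8)) = -82 - 128*(-3/14 - 160 + 12/7) = -82 - 128*(-317/2) = -82 + 20288 = 20206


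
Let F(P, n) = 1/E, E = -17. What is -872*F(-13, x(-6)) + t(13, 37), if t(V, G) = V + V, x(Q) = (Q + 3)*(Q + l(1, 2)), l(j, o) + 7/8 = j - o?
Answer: 1314/17 ≈ 77.294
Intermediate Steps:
l(j, o) = -7/8 + j - o (l(j, o) = -7/8 + (j - o) = -7/8 + j - o)
x(Q) = (3 + Q)*(-15/8 + Q) (x(Q) = (Q + 3)*(Q + (-7/8 + 1 - 1*2)) = (3 + Q)*(Q + (-7/8 + 1 - 2)) = (3 + Q)*(Q - 15/8) = (3 + Q)*(-15/8 + Q))
F(P, n) = -1/17 (F(P, n) = 1/(-17) = -1/17)
t(V, G) = 2*V
-872*F(-13, x(-6)) + t(13, 37) = -872*(-1/17) + 2*13 = 872/17 + 26 = 1314/17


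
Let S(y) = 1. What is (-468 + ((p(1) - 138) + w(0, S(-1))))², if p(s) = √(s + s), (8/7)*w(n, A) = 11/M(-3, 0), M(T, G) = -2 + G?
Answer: 95512041/256 - 9773*√2/8 ≈ 3.7137e+5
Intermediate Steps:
w(n, A) = -77/16 (w(n, A) = 7*(11/(-2 + 0))/8 = 7*(11/(-2))/8 = 7*(11*(-½))/8 = (7/8)*(-11/2) = -77/16)
p(s) = √2*√s (p(s) = √(2*s) = √2*√s)
(-468 + ((p(1) - 138) + w(0, S(-1))))² = (-468 + ((√2*√1 - 138) - 77/16))² = (-468 + ((√2*1 - 138) - 77/16))² = (-468 + ((√2 - 138) - 77/16))² = (-468 + ((-138 + √2) - 77/16))² = (-468 + (-2285/16 + √2))² = (-9773/16 + √2)²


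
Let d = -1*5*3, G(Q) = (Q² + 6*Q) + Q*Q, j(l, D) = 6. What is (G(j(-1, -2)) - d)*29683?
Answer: 3651009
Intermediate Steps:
G(Q) = 2*Q² + 6*Q (G(Q) = (Q² + 6*Q) + Q² = 2*Q² + 6*Q)
d = -15 (d = -5*3 = -15)
(G(j(-1, -2)) - d)*29683 = (2*6*(3 + 6) - 1*(-15))*29683 = (2*6*9 + 15)*29683 = (108 + 15)*29683 = 123*29683 = 3651009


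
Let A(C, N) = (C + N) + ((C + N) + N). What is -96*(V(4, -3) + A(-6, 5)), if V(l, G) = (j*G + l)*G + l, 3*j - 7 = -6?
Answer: 192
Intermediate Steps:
j = 1/3 (j = 7/3 + (1/3)*(-6) = 7/3 - 2 = 1/3 ≈ 0.33333)
V(l, G) = l + G*(l + G/3) (V(l, G) = (G/3 + l)*G + l = (l + G/3)*G + l = G*(l + G/3) + l = l + G*(l + G/3))
A(C, N) = 2*C + 3*N (A(C, N) = (C + N) + (C + 2*N) = 2*C + 3*N)
-96*(V(4, -3) + A(-6, 5)) = -96*((4 + (1/3)*(-3)**2 - 3*4) + (2*(-6) + 3*5)) = -96*((4 + (1/3)*9 - 12) + (-12 + 15)) = -96*((4 + 3 - 12) + 3) = -96*(-5 + 3) = -96*(-2) = 192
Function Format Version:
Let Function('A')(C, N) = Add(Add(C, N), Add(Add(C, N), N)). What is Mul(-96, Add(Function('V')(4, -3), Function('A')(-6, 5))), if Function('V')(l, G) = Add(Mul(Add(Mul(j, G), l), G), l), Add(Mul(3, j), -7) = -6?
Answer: 192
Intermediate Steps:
j = Rational(1, 3) (j = Add(Rational(7, 3), Mul(Rational(1, 3), -6)) = Add(Rational(7, 3), -2) = Rational(1, 3) ≈ 0.33333)
Function('V')(l, G) = Add(l, Mul(G, Add(l, Mul(Rational(1, 3), G)))) (Function('V')(l, G) = Add(Mul(Add(Mul(Rational(1, 3), G), l), G), l) = Add(Mul(Add(l, Mul(Rational(1, 3), G)), G), l) = Add(Mul(G, Add(l, Mul(Rational(1, 3), G))), l) = Add(l, Mul(G, Add(l, Mul(Rational(1, 3), G)))))
Function('A')(C, N) = Add(Mul(2, C), Mul(3, N)) (Function('A')(C, N) = Add(Add(C, N), Add(C, Mul(2, N))) = Add(Mul(2, C), Mul(3, N)))
Mul(-96, Add(Function('V')(4, -3), Function('A')(-6, 5))) = Mul(-96, Add(Add(4, Mul(Rational(1, 3), Pow(-3, 2)), Mul(-3, 4)), Add(Mul(2, -6), Mul(3, 5)))) = Mul(-96, Add(Add(4, Mul(Rational(1, 3), 9), -12), Add(-12, 15))) = Mul(-96, Add(Add(4, 3, -12), 3)) = Mul(-96, Add(-5, 3)) = Mul(-96, -2) = 192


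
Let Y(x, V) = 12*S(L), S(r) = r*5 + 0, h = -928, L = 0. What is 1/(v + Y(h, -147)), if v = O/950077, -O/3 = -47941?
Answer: 950077/143823 ≈ 6.6059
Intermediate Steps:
O = 143823 (O = -3*(-47941) = 143823)
S(r) = 5*r (S(r) = 5*r + 0 = 5*r)
Y(x, V) = 0 (Y(x, V) = 12*(5*0) = 12*0 = 0)
v = 143823/950077 ≈ 0.15138
1/(v + Y(h, -147)) = 1/(143823/950077 + 0) = 1/(143823/950077) = 950077/143823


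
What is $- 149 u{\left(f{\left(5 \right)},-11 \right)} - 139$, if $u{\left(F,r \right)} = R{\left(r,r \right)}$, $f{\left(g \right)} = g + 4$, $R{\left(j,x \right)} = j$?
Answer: $1500$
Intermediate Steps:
$f{\left(g \right)} = 4 + g$
$u{\left(F,r \right)} = r$
$- 149 u{\left(f{\left(5 \right)},-11 \right)} - 139 = \left(-149\right) \left(-11\right) - 139 = 1639 - 139 = 1500$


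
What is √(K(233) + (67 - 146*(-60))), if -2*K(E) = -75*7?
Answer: 7*√742/2 ≈ 95.339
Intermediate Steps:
K(E) = 525/2 (K(E) = -(-75)*7/2 = -½*(-525) = 525/2)
√(K(233) + (67 - 146*(-60))) = √(525/2 + (67 - 146*(-60))) = √(525/2 + (67 + 8760)) = √(525/2 + 8827) = √(18179/2) = 7*√742/2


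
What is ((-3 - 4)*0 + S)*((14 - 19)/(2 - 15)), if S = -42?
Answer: -210/13 ≈ -16.154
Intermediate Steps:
((-3 - 4)*0 + S)*((14 - 19)/(2 - 15)) = ((-3 - 4)*0 - 42)*((14 - 19)/(2 - 15)) = (-7*0 - 42)*(-5/(-13)) = (0 - 42)*(-5*(-1/13)) = -42*5/13 = -210/13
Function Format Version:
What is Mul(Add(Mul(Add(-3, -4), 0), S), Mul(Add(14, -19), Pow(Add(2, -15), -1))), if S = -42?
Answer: Rational(-210, 13) ≈ -16.154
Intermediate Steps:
Mul(Add(Mul(Add(-3, -4), 0), S), Mul(Add(14, -19), Pow(Add(2, -15), -1))) = Mul(Add(Mul(Add(-3, -4), 0), -42), Mul(Add(14, -19), Pow(Add(2, -15), -1))) = Mul(Add(Mul(-7, 0), -42), Mul(-5, Pow(-13, -1))) = Mul(Add(0, -42), Mul(-5, Rational(-1, 13))) = Mul(-42, Rational(5, 13)) = Rational(-210, 13)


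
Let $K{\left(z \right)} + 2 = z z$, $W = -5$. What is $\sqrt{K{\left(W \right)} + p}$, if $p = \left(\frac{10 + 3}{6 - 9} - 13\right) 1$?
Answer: $\frac{\sqrt{51}}{3} \approx 2.3805$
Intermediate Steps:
$K{\left(z \right)} = -2 + z^{2}$ ($K{\left(z \right)} = -2 + z z = -2 + z^{2}$)
$p = - \frac{52}{3}$ ($p = \left(\frac{13}{-3} - 13\right) 1 = \left(13 \left(- \frac{1}{3}\right) - 13\right) 1 = \left(- \frac{13}{3} - 13\right) 1 = \left(- \frac{52}{3}\right) 1 = - \frac{52}{3} \approx -17.333$)
$\sqrt{K{\left(W \right)} + p} = \sqrt{\left(-2 + \left(-5\right)^{2}\right) - \frac{52}{3}} = \sqrt{\left(-2 + 25\right) - \frac{52}{3}} = \sqrt{23 - \frac{52}{3}} = \sqrt{\frac{17}{3}} = \frac{\sqrt{51}}{3}$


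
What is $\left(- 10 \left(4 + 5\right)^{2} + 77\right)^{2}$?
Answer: $537289$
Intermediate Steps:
$\left(- 10 \left(4 + 5\right)^{2} + 77\right)^{2} = \left(- 10 \cdot 9^{2} + 77\right)^{2} = \left(\left(-10\right) 81 + 77\right)^{2} = \left(-810 + 77\right)^{2} = \left(-733\right)^{2} = 537289$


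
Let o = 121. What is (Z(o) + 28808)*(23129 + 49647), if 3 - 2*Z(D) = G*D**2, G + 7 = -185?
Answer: 104385928108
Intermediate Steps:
G = -192 (G = -7 - 185 = -192)
Z(D) = 3/2 + 96*D**2 (Z(D) = 3/2 - (-96)*D**2 = 3/2 + 96*D**2)
(Z(o) + 28808)*(23129 + 49647) = ((3/2 + 96*121**2) + 28808)*(23129 + 49647) = ((3/2 + 96*14641) + 28808)*72776 = ((3/2 + 1405536) + 28808)*72776 = (2811075/2 + 28808)*72776 = (2868691/2)*72776 = 104385928108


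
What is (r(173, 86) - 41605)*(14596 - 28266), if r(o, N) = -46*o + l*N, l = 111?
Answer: 547032390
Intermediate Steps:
r(o, N) = -46*o + 111*N
(r(173, 86) - 41605)*(14596 - 28266) = ((-46*173 + 111*86) - 41605)*(14596 - 28266) = ((-7958 + 9546) - 41605)*(-13670) = (1588 - 41605)*(-13670) = -40017*(-13670) = 547032390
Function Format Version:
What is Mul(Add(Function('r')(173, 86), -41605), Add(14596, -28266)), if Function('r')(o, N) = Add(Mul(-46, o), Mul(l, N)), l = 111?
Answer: 547032390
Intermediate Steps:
Function('r')(o, N) = Add(Mul(-46, o), Mul(111, N))
Mul(Add(Function('r')(173, 86), -41605), Add(14596, -28266)) = Mul(Add(Add(Mul(-46, 173), Mul(111, 86)), -41605), Add(14596, -28266)) = Mul(Add(Add(-7958, 9546), -41605), -13670) = Mul(Add(1588, -41605), -13670) = Mul(-40017, -13670) = 547032390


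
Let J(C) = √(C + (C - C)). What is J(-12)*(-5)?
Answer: -10*I*√3 ≈ -17.32*I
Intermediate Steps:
J(C) = √C (J(C) = √(C + 0) = √C)
J(-12)*(-5) = √(-12)*(-5) = (2*I*√3)*(-5) = -10*I*√3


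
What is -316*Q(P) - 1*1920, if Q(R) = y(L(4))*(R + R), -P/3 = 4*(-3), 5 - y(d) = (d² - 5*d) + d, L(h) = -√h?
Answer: 157344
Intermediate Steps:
y(d) = 5 - d² + 4*d (y(d) = 5 - ((d² - 5*d) + d) = 5 - (d² - 4*d) = 5 + (-d² + 4*d) = 5 - d² + 4*d)
P = 36 (P = -12*(-3) = -3*(-12) = 36)
Q(R) = -14*R (Q(R) = (5 - (-√4)² + 4*(-√4))*(R + R) = (5 - (-1*2)² + 4*(-1*2))*(2*R) = (5 - 1*(-2)² + 4*(-2))*(2*R) = (5 - 1*4 - 8)*(2*R) = (5 - 4 - 8)*(2*R) = -14*R)
-316*Q(P) - 1*1920 = -(-4424)*36 - 1*1920 = -316*(-504) - 1920 = 159264 - 1920 = 157344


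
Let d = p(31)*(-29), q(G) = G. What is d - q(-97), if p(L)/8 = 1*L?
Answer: -7095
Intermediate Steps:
p(L) = 8*L (p(L) = 8*(1*L) = 8*L)
d = -7192 (d = (8*31)*(-29) = 248*(-29) = -7192)
d - q(-97) = -7192 - 1*(-97) = -7192 + 97 = -7095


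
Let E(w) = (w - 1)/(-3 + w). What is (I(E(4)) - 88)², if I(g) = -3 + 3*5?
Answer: 5776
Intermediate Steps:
E(w) = (-1 + w)/(-3 + w)
I(g) = 12 (I(g) = -3 + 15 = 12)
(I(E(4)) - 88)² = (12 - 88)² = (-76)² = 5776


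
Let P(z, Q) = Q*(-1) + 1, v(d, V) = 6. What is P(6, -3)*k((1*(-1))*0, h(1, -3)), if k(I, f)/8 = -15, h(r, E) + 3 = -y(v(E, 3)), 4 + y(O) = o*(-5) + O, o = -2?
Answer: -480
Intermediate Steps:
P(z, Q) = 1 - Q (P(z, Q) = -Q + 1 = 1 - Q)
y(O) = 6 + O (y(O) = -4 + (-2*(-5) + O) = -4 + (10 + O) = 6 + O)
h(r, E) = -15 (h(r, E) = -3 - (6 + 6) = -3 - 1*12 = -3 - 12 = -15)
k(I, f) = -120 (k(I, f) = 8*(-15) = -120)
P(6, -3)*k((1*(-1))*0, h(1, -3)) = (1 - 1*(-3))*(-120) = (1 + 3)*(-120) = 4*(-120) = -480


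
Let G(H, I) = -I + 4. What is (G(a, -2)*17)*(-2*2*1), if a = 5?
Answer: -408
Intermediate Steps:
G(H, I) = 4 - I
(G(a, -2)*17)*(-2*2*1) = ((4 - 1*(-2))*17)*(-2*2*1) = ((4 + 2)*17)*(-4*1) = (6*17)*(-4) = 102*(-4) = -408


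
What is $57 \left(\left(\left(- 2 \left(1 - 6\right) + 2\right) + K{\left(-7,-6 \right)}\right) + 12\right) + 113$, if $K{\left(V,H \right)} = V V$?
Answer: $4274$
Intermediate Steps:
$K{\left(V,H \right)} = V^{2}$
$57 \left(\left(\left(- 2 \left(1 - 6\right) + 2\right) + K{\left(-7,-6 \right)}\right) + 12\right) + 113 = 57 \left(\left(\left(- 2 \left(1 - 6\right) + 2\right) + \left(-7\right)^{2}\right) + 12\right) + 113 = 57 \left(\left(\left(- 2 \left(1 - 6\right) + 2\right) + 49\right) + 12\right) + 113 = 57 \left(\left(\left(\left(-2\right) \left(-5\right) + 2\right) + 49\right) + 12\right) + 113 = 57 \left(\left(\left(10 + 2\right) + 49\right) + 12\right) + 113 = 57 \left(\left(12 + 49\right) + 12\right) + 113 = 57 \left(61 + 12\right) + 113 = 57 \cdot 73 + 113 = 4161 + 113 = 4274$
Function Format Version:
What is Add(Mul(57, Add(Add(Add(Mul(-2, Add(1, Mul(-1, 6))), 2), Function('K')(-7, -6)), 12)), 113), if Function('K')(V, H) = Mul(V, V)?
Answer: 4274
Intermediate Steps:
Function('K')(V, H) = Pow(V, 2)
Add(Mul(57, Add(Add(Add(Mul(-2, Add(1, Mul(-1, 6))), 2), Function('K')(-7, -6)), 12)), 113) = Add(Mul(57, Add(Add(Add(Mul(-2, Add(1, Mul(-1, 6))), 2), Pow(-7, 2)), 12)), 113) = Add(Mul(57, Add(Add(Add(Mul(-2, Add(1, -6)), 2), 49), 12)), 113) = Add(Mul(57, Add(Add(Add(Mul(-2, -5), 2), 49), 12)), 113) = Add(Mul(57, Add(Add(Add(10, 2), 49), 12)), 113) = Add(Mul(57, Add(Add(12, 49), 12)), 113) = Add(Mul(57, Add(61, 12)), 113) = Add(Mul(57, 73), 113) = Add(4161, 113) = 4274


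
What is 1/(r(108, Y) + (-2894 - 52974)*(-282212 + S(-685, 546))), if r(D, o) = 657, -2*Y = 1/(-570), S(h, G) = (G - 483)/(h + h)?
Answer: 685/10800136920847 ≈ 6.3425e-11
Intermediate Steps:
S(h, G) = (-483 + G)/(2*h) (S(h, G) = (-483 + G)/((2*h)) = (-483 + G)*(1/(2*h)) = (-483 + G)/(2*h))
Y = 1/1140 (Y = -½/(-570) = -½*(-1/570) = 1/1140 ≈ 0.00087719)
1/(r(108, Y) + (-2894 - 52974)*(-282212 + S(-685, 546))) = 1/(657 + (-2894 - 52974)*(-282212 + (½)*(-483 + 546)/(-685))) = 1/(657 - 55868*(-282212 + (½)*(-1/685)*63)) = 1/(657 - 55868*(-282212 - 63/1370)) = 1/(657 - 55868*(-386630503/1370)) = 1/(657 + 10800136470802/685) = 1/(10800136920847/685) = 685/10800136920847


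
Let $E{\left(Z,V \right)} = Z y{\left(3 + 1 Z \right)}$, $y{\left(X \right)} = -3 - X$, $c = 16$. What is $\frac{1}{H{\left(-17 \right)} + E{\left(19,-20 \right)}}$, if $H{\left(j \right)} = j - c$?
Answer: $- \frac{1}{508} \approx -0.0019685$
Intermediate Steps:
$H{\left(j \right)} = -16 + j$ ($H{\left(j \right)} = j - 16 = -16 + j$)
$E{\left(Z,V \right)} = Z \left(-6 - Z\right)$ ($E{\left(Z,V \right)} = Z \left(-3 - \left(3 + 1 Z\right)\right) = Z \left(-3 - \left(3 + Z\right)\right) = Z \left(-6 - Z\right)$)
$\frac{1}{H{\left(-17 \right)} + E{\left(19,-20 \right)}} = \frac{1}{\left(-16 - 17\right) - 19 \left(6 + 19\right)} = \frac{1}{-33 - 19 \cdot 25} = \frac{1}{-33 - 475} = \frac{1}{-508} = - \frac{1}{508}$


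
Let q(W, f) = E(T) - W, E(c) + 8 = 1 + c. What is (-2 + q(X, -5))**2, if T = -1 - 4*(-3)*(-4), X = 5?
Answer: 3969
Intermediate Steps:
T = -49 (T = -1 - (-12)*(-4) = -1 - 1*48 = -1 - 48 = -49)
E(c) = -7 + c (E(c) = -8 + (1 + c) = -7 + c)
q(W, f) = -56 - W (q(W, f) = (-7 - 49) - W = -56 - W)
(-2 + q(X, -5))**2 = (-2 + (-56 - 1*5))**2 = (-2 + (-56 - 5))**2 = (-2 - 61)**2 = (-63)**2 = 3969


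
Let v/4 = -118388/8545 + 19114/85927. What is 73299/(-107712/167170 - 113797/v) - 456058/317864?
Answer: 37393675946316383769743561/1109629815266808210341372 ≈ 33.699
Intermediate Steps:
v = -40037586184/734246215 (v = 4*(-118388/8545 + 19114/85927) = 4*(-10009396546/734246215) = -40037586184/734246215 ≈ -54.529)
73299/(-107712/167170 - 113797/v) - 456058/317864 = 73299/(-107712/167170 - 113797/(-40037586184/734246215)) - 456058/317864 = 73299/(-107712*1/167170 - 113797*(-734246215/40037586184)) - 456058*1/317864 = 73299/(-53856/83585 + 83555016528355/40037586184) - 228029/158932 = 73299/(6981789792281027171/3346541641189640) - 228029/158932 = 73299*(3346541641189640/6981789792281027171) - 228029/158932 = 245298155757559422360/6981789792281027171 - 228029/158932 = 37393675946316383769743561/1109629815266808210341372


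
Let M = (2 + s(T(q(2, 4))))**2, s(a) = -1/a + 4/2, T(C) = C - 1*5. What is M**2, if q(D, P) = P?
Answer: 625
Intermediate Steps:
T(C) = -5 + C (T(C) = C - 5 = -5 + C)
s(a) = 2 - 1/a (s(a) = -1/a + 4*(1/2) = -1/a + 2 = 2 - 1/a)
M = 25 (M = (2 + (2 - 1/(-5 + 4)))**2 = (2 + (2 - 1/(-1)))**2 = (2 + (2 - 1*(-1)))**2 = (2 + (2 + 1))**2 = (2 + 3)**2 = 5**2 = 25)
M**2 = 25**2 = 625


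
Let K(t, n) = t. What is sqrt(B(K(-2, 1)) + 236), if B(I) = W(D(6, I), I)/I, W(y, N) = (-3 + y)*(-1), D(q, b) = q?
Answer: 5*sqrt(38)/2 ≈ 15.411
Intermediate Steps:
W(y, N) = 3 - y
B(I) = -3/I (B(I) = (3 - 1*6)/I = (3 - 6)/I = -3/I)
sqrt(B(K(-2, 1)) + 236) = sqrt(-3/(-2) + 236) = sqrt(-3*(-1/2) + 236) = sqrt(3/2 + 236) = sqrt(475/2) = 5*sqrt(38)/2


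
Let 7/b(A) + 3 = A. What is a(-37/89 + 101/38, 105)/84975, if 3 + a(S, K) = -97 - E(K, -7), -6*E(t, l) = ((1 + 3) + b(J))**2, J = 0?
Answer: -215/183546 ≈ -0.0011714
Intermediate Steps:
b(A) = 7/(-3 + A)
E(t, l) = -25/54 (E(t, l) = -((1 + 3) + 7/(-3 + 0))**2/6 = -(4 + 7/(-3))**2/6 = -(4 + 7*(-1/3))**2/6 = -(4 - 7/3)**2/6 = -(5/3)**2/6 = -1/6*25/9 = -25/54)
a(S, K) = -5375/54 (a(S, K) = -3 + (-97 - 1*(-25/54)) = -3 + (-97 + 25/54) = -3 - 5213/54 = -5375/54)
a(-37/89 + 101/38, 105)/84975 = -5375/54/84975 = -5375/54*1/84975 = -215/183546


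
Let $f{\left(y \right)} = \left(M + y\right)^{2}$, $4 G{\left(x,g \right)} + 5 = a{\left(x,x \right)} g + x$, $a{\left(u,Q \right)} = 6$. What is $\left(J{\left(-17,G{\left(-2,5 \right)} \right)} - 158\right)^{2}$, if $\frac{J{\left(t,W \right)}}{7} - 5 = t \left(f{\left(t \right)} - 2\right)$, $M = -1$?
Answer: $1477710481$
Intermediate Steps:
$G{\left(x,g \right)} = - \frac{5}{4} + \frac{x}{4} + \frac{3 g}{2}$ ($G{\left(x,g \right)} = - \frac{5}{4} + \frac{6 g + x}{4} = - \frac{5}{4} + \frac{x + 6 g}{4} = - \frac{5}{4} + \left(\frac{x}{4} + \frac{3 g}{2}\right) = - \frac{5}{4} + \frac{x}{4} + \frac{3 g}{2}$)
$f{\left(y \right)} = \left(-1 + y\right)^{2}$
$J{\left(t,W \right)} = 35 + 7 t \left(-2 + \left(-1 + t\right)^{2}\right)$ ($J{\left(t,W \right)} = 35 + 7 t \left(\left(-1 + t\right)^{2} - 2\right) = 35 + 7 t \left(-2 + \left(-1 + t\right)^{2}\right)$)
$\left(J{\left(-17,G{\left(-2,5 \right)} \right)} - 158\right)^{2} = \left(\left(35 - -238 + 7 \left(-17\right) \left(-1 - 17\right)^{2}\right) - 158\right)^{2} = \left(\left(35 + 238 + 7 \left(-17\right) \left(-18\right)^{2}\right) - 158\right)^{2} = \left(\left(35 + 238 + 7 \left(-17\right) 324\right) - 158\right)^{2} = \left(\left(35 + 238 - 38556\right) - 158\right)^{2} = \left(-38283 - 158\right)^{2} = \left(-38441\right)^{2} = 1477710481$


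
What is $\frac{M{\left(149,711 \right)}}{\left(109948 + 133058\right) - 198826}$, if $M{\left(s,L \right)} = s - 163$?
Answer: $- \frac{7}{22090} \approx -0.00031689$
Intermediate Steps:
$M{\left(s,L \right)} = -163 + s$
$\frac{M{\left(149,711 \right)}}{\left(109948 + 133058\right) - 198826} = \frac{-163 + 149}{\left(109948 + 133058\right) - 198826} = - \frac{14}{243006 - 198826} = - \frac{14}{44180} = \left(-14\right) \frac{1}{44180} = - \frac{7}{22090}$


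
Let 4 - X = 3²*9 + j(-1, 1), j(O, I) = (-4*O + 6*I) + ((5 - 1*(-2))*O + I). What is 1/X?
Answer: -1/81 ≈ -0.012346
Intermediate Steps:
j(O, I) = 3*O + 7*I (j(O, I) = (-4*O + 6*I) + ((5 + 2)*O + I) = (-4*O + 6*I) + (7*O + I) = (-4*O + 6*I) + (I + 7*O) = 3*O + 7*I)
X = -81 (X = 4 - (3²*9 + (3*(-1) + 7*1)) = 4 - (9*9 + (-3 + 7)) = 4 - (81 + 4) = 4 - 1*85 = 4 - 85 = -81)
1/X = 1/(-81) = -1/81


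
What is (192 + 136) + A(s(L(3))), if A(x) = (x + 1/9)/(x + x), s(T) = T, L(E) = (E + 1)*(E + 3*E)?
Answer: 283825/864 ≈ 328.50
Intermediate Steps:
L(E) = 4*E*(1 + E) (L(E) = (1 + E)*(4*E) = 4*E*(1 + E))
A(x) = (1/9 + x)/(2*x) (A(x) = (x + 1/9)/((2*x)) = (1/9 + x)*(1/(2*x)) = (1/9 + x)/(2*x))
(192 + 136) + A(s(L(3))) = (192 + 136) + (1 + 9*(4*3*(1 + 3)))/(18*((4*3*(1 + 3)))) = 328 + (1 + 9*(4*3*4))/(18*((4*3*4))) = 328 + (1/18)*(1 + 9*48)/48 = 328 + (1/18)*(1/48)*(1 + 432) = 328 + (1/18)*(1/48)*433 = 328 + 433/864 = 283825/864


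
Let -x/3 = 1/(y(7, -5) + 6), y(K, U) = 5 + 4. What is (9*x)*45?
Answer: -81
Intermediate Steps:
y(K, U) = 9
x = -⅕ (x = -3/(9 + 6) = -3/15 = -3*1/15 = -⅕ ≈ -0.20000)
(9*x)*45 = (9*(-⅕))*45 = -9/5*45 = -81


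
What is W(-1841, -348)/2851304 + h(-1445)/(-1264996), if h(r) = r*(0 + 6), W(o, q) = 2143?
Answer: 6857923027/901722038696 ≈ 0.0076054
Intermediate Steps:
h(r) = 6*r (h(r) = r*6 = 6*r)
W(-1841, -348)/2851304 + h(-1445)/(-1264996) = 2143/2851304 + (6*(-1445))/(-1264996) = 2143*(1/2851304) - 8670*(-1/1264996) = 2143/2851304 + 4335/632498 = 6857923027/901722038696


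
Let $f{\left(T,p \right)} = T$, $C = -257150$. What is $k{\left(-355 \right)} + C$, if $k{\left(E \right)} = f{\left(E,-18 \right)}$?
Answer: $-257505$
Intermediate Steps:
$k{\left(E \right)} = E$
$k{\left(-355 \right)} + C = -355 - 257150 = -257505$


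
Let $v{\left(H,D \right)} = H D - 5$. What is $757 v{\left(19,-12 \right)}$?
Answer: $-176381$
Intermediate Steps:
$v{\left(H,D \right)} = -5 + D H$ ($v{\left(H,D \right)} = D H - 5 = -5 + D H$)
$757 v{\left(19,-12 \right)} = 757 \left(-5 - 228\right) = 757 \left(-233\right) = -176381$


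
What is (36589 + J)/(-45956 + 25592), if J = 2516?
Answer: -13035/6788 ≈ -1.9203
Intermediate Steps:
(36589 + J)/(-45956 + 25592) = (36589 + 2516)/(-45956 + 25592) = 39105/(-20364) = 39105*(-1/20364) = -13035/6788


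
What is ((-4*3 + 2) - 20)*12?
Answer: -360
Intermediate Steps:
((-4*3 + 2) - 20)*12 = ((-12 + 2) - 20)*12 = (-10 - 20)*12 = -30*12 = -360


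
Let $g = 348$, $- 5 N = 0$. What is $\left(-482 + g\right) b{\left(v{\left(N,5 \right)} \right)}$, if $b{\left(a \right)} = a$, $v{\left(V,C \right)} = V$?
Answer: $0$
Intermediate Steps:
$N = 0$ ($N = \left(- \frac{1}{5}\right) 0 = 0$)
$\left(-482 + g\right) b{\left(v{\left(N,5 \right)} \right)} = \left(-482 + 348\right) 0 = \left(-134\right) 0 = 0$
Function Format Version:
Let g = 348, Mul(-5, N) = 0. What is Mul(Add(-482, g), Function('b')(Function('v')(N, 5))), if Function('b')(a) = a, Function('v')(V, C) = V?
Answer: 0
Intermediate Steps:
N = 0 (N = Mul(Rational(-1, 5), 0) = 0)
Mul(Add(-482, g), Function('b')(Function('v')(N, 5))) = Mul(Add(-482, 348), 0) = Mul(-134, 0) = 0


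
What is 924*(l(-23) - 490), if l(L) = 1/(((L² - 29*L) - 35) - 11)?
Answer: -260336538/575 ≈ -4.5276e+5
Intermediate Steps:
l(L) = 1/(-46 + L² - 29*L) (l(L) = 1/((-35 + L² - 29*L) - 11) = 1/(-46 + L² - 29*L))
924*(l(-23) - 490) = 924*(1/(-46 + (-23)² - 29*(-23)) - 490) = 924*(1/(-46 + 529 + 667) - 490) = 924*(1/1150 - 490) = 924*(-563499/1150) = -260336538/575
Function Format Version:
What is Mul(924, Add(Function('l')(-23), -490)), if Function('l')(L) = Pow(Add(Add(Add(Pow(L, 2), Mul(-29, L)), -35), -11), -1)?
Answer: Rational(-260336538, 575) ≈ -4.5276e+5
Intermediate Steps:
Function('l')(L) = Pow(Add(-46, Pow(L, 2), Mul(-29, L)), -1) (Function('l')(L) = Pow(Add(Add(-35, Pow(L, 2), Mul(-29, L)), -11), -1) = Pow(Add(-46, Pow(L, 2), Mul(-29, L)), -1))
Mul(924, Add(Function('l')(-23), -490)) = Mul(924, Add(Pow(Add(-46, Pow(-23, 2), Mul(-29, -23)), -1), -490)) = Mul(924, Add(Pow(Add(-46, 529, 667), -1), -490)) = Mul(924, Add(Pow(1150, -1), -490)) = Mul(924, Add(Rational(1, 1150), -490)) = Mul(924, Rational(-563499, 1150)) = Rational(-260336538, 575)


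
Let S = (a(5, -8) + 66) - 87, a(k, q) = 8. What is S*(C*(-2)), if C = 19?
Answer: 494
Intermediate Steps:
S = -13 (S = (8 + 66) - 87 = 74 - 87 = -13)
S*(C*(-2)) = -247*(-2) = -13*(-38) = 494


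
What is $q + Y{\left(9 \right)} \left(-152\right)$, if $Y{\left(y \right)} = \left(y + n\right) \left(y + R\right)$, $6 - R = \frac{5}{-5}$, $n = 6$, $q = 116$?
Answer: $-36364$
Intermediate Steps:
$R = 7$ ($R = 6 - \frac{5}{-5} = 6 - 5 \left(- \frac{1}{5}\right) = 6 - -1 = 6 + 1 = 7$)
$Y{\left(y \right)} = \left(6 + y\right) \left(7 + y\right)$ ($Y{\left(y \right)} = \left(y + 6\right) \left(y + 7\right) = \left(6 + y\right) \left(7 + y\right)$)
$q + Y{\left(9 \right)} \left(-152\right) = 116 + \left(42 + 9^{2} + 13 \cdot 9\right) \left(-152\right) = 116 + \left(42 + 81 + 117\right) \left(-152\right) = 116 + 240 \left(-152\right) = 116 - 36480 = -36364$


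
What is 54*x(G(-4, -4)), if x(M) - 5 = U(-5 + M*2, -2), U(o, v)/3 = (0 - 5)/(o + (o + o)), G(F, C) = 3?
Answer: 0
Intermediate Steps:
U(o, v) = -5/o (U(o, v) = 3*((0 - 5)/(o + (o + o))) = 3*(-5/(o + 2*o)) = 3*(-5*1/(3*o)) = 3*(-5/(3*o)) = -5/o)
x(M) = 5 - 5/(-5 + 2*M) (x(M) = 5 - 5/(-5 + M*2) = 5 - 5/(-5 + 2*M))
54*x(G(-4, -4)) = 54*(10*(-3 + 3)/(-5 + 2*3)) = 54*(10*0/(-5 + 6)) = 54*(10*0/1) = 54*(10*1*0) = 54*0 = 0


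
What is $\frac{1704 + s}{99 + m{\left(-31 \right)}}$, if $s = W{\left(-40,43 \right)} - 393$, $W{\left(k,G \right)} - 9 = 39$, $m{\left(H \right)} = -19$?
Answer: $\frac{1359}{80} \approx 16.987$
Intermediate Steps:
$W{\left(k,G \right)} = 48$ ($W{\left(k,G \right)} = 9 + 39 = 48$)
$s = -345$ ($s = 48 - 393 = -345$)
$\frac{1704 + s}{99 + m{\left(-31 \right)}} = \frac{1704 - 345}{99 - 19} = \frac{1359}{80}$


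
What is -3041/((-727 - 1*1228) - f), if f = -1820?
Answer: 3041/135 ≈ 22.526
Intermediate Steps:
-3041/((-727 - 1*1228) - f) = -3041/((-727 - 1*1228) - 1*(-1820)) = -3041/((-727 - 1228) + 1820) = -3041/(-1955 + 1820) = -3041/(-135) = -3041*(-1/135) = 3041/135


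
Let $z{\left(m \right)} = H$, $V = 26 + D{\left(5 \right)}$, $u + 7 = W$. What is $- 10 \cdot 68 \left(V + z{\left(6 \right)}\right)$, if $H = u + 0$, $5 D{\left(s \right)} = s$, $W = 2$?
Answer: $-14960$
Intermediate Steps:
$D{\left(s \right)} = \frac{s}{5}$
$u = -5$ ($u = -7 + 2 = -5$)
$V = 27$ ($V = 26 + \frac{1}{5} \cdot 5 = 26 + 1 = 27$)
$H = -5$ ($H = -5 + 0 = -5$)
$z{\left(m \right)} = -5$
$- 10 \cdot 68 \left(V + z{\left(6 \right)}\right) = - 10 \cdot 68 \left(27 - 5\right) = - 10 \cdot 68 \cdot 22 = \left(-10\right) 1496 = -14960$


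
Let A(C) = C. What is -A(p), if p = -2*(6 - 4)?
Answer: 4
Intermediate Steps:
p = -4 (p = -2*2 = -4)
-A(p) = -1*(-4) = 4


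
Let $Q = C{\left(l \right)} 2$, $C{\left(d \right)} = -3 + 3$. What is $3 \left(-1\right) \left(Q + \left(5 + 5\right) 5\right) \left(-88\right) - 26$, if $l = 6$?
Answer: $13174$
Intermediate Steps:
$C{\left(d \right)} = 0$
$Q = 0$ ($Q = 0 \cdot 2 = 0$)
$3 \left(-1\right) \left(Q + \left(5 + 5\right) 5\right) \left(-88\right) - 26 = 3 \left(-1\right) \left(0 + \left(5 + 5\right) 5\right) \left(-88\right) - 26 = - 3 \left(0 + 10 \cdot 5\right) \left(-88\right) - 26 = - 3 \left(0 + 50\right) \left(-88\right) - 26 = \left(-3\right) 50 \left(-88\right) - 26 = \left(-150\right) \left(-88\right) - 26 = 13200 - 26 = 13174$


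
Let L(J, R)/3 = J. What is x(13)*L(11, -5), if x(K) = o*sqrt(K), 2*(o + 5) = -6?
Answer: -264*sqrt(13) ≈ -951.87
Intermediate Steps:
o = -8 (o = -5 + (1/2)*(-6) = -5 - 3 = -8)
x(K) = -8*sqrt(K)
L(J, R) = 3*J
x(13)*L(11, -5) = (-8*sqrt(13))*(3*11) = -8*sqrt(13)*33 = -264*sqrt(13)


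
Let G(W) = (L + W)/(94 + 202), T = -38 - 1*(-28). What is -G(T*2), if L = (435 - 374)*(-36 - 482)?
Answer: 15809/148 ≈ 106.82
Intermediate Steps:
T = -10 (T = -38 + 28 = -10)
L = -31598 (L = 61*(-518) = -31598)
G(W) = -427/4 + W/296 (G(W) = (-31598 + W)/(94 + 202) = (-31598 + W)/296 = (-31598 + W)*(1/296) = -427/4 + W/296)
-G(T*2) = -(-427/4 + (-10*2)/296) = -(-427/4 + (1/296)*(-20)) = -(-427/4 - 5/74) = -1*(-15809/148) = 15809/148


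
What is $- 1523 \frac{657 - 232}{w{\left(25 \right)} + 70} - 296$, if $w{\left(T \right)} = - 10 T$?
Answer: $\frac{118799}{36} \approx 3300.0$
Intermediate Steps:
$- 1523 \frac{657 - 232}{w{\left(25 \right)} + 70} - 296 = - 1523 \frac{657 - 232}{\left(-10\right) 25 + 70} - 296 = - 1523 \frac{425}{-250 + 70} - 296 = - 1523 \frac{425}{-180} - 296 = - 1523 \cdot 425 \left(- \frac{1}{180}\right) - 296 = \left(-1523\right) \left(- \frac{85}{36}\right) - 296 = \frac{129455}{36} - 296 = \frac{118799}{36}$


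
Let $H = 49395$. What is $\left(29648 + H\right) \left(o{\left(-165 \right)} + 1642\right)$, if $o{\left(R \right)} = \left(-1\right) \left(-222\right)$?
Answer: $147336152$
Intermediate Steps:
$o{\left(R \right)} = 222$
$\left(29648 + H\right) \left(o{\left(-165 \right)} + 1642\right) = \left(29648 + 49395\right) \left(222 + 1642\right) = 79043 \cdot 1864 = 147336152$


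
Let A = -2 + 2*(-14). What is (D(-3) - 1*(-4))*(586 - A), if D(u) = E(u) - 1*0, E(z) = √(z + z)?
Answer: 2464 + 616*I*√6 ≈ 2464.0 + 1508.9*I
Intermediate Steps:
E(z) = √2*√z (E(z) = √(2*z) = √2*√z)
A = -30 (A = -2 - 28 = -30)
D(u) = √2*√u (D(u) = √2*√u - 1*0 = √2*√u + 0 = √2*√u)
(D(-3) - 1*(-4))*(586 - A) = (√2*√(-3) - 1*(-4))*(586 - 1*(-30)) = (√2*(I*√3) + 4)*(586 + 30) = (I*√6 + 4)*616 = (4 + I*√6)*616 = 2464 + 616*I*√6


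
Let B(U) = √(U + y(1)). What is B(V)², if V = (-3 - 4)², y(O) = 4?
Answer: 53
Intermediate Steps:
V = 49 (V = (-7)² = 49)
B(U) = √(4 + U) (B(U) = √(U + 4) = √(4 + U))
B(V)² = (√(4 + 49))² = (√53)² = 53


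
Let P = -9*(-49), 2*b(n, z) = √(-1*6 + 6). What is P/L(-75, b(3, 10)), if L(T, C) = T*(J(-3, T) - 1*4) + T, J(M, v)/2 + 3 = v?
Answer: 49/1325 ≈ 0.036981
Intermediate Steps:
J(M, v) = -6 + 2*v
b(n, z) = 0 (b(n, z) = √(-1*6 + 6)/2 = √(-6 + 6)/2 = √0/2 = (½)*0 = 0)
L(T, C) = T + T*(-10 + 2*T) (L(T, C) = T*((-6 + 2*T) - 1*4) + T = T*((-6 + 2*T) - 4) + T = T*(-10 + 2*T) + T = T + T*(-10 + 2*T))
P = 441
P/L(-75, b(3, 10)) = 441/((-75*(-9 + 2*(-75)))) = 441/((-75*(-9 - 150))) = 441/((-75*(-159))) = 441/11925 = 441*(1/11925) = 49/1325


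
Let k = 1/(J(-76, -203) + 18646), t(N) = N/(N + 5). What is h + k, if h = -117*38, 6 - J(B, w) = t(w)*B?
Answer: -8244048753/1854262 ≈ -4446.0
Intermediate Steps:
t(N) = N/(5 + N)
J(B, w) = 6 - B*w/(5 + w) (J(B, w) = 6 - w/(5 + w)*B = 6 - B*w/(5 + w))
h = -4446
k = 99/1854262 (k = 1/((30 + 6*(-203) - 1*(-76)*(-203))/(5 - 203) + 18646) = 1/((30 - 1218 - 15428)/(-198) + 18646) = 1/(-1/198*(-16616) + 18646) = 1/(8308/99 + 18646) = 1/(1854262/99) = 99/1854262 ≈ 5.3391e-5)
h + k = -4446 + 99/1854262 = -8244048753/1854262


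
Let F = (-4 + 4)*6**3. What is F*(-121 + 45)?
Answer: 0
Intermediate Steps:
F = 0 (F = 0*216 = 0)
F*(-121 + 45) = 0*(-121 + 45) = 0*(-76) = 0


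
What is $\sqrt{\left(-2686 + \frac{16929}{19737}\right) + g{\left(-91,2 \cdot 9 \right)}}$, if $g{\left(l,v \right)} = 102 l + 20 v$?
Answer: $\frac{i \sqrt{6202404151}}{731} \approx 107.74 i$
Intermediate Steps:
$g{\left(l,v \right)} = 20 v + 102 l$
$\sqrt{\left(-2686 + \frac{16929}{19737}\right) + g{\left(-91,2 \cdot 9 \right)}} = \sqrt{\left(-2686 + \frac{16929}{19737}\right) + \left(20 \cdot 2 \cdot 9 + 102 \left(-91\right)\right)} = \sqrt{\left(-2686 + 16929 \cdot \frac{1}{19737}\right) + \left(20 \cdot 18 - 9282\right)} = \sqrt{\left(-2686 + \frac{627}{731}\right) + \left(360 - 9282\right)} = \sqrt{- \frac{1962839}{731} - 8922} = \sqrt{- \frac{8484821}{731}} = \frac{i \sqrt{6202404151}}{731}$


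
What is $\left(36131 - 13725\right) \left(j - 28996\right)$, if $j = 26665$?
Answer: $-52228386$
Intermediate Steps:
$\left(36131 - 13725\right) \left(j - 28996\right) = \left(36131 - 13725\right) \left(26665 - 28996\right) = 22406 \left(-2331\right) = -52228386$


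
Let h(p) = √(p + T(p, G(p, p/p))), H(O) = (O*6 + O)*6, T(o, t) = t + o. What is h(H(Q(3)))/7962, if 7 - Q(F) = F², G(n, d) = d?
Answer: I*√167/7962 ≈ 0.0016231*I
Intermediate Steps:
Q(F) = 7 - F²
T(o, t) = o + t
H(O) = 42*O (H(O) = (6*O + O)*6 = (7*O)*6 = 42*O)
h(p) = √(1 + 2*p) (h(p) = √(p + (p + p/p)) = √(p + (p + 1)) = √(p + (1 + p)) = √(1 + 2*p))
h(H(Q(3)))/7962 = √(1 + 2*(42*(7 - 1*3²)))/7962 = √(1 + 2*(42*(7 - 1*9)))*(1/7962) = √(1 + 2*(42*(7 - 9)))*(1/7962) = √(1 + 2*(42*(-2)))*(1/7962) = √(1 + 2*(-84))*(1/7962) = √(1 - 168)*(1/7962) = √(-167)*(1/7962) = (I*√167)*(1/7962) = I*√167/7962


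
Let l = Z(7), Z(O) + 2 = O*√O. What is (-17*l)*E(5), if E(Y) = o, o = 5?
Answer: 170 - 595*√7 ≈ -1404.2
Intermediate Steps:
Z(O) = -2 + O^(3/2) (Z(O) = -2 + O*√O = -2 + O^(3/2))
E(Y) = 5
l = -2 + 7*√7 (l = -2 + 7^(3/2) = -2 + 7*√7 ≈ 16.520)
(-17*l)*E(5) = -17*(-2 + 7*√7)*5 = (34 - 119*√7)*5 = 170 - 595*√7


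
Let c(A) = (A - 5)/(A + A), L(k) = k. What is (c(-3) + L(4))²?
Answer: 256/9 ≈ 28.444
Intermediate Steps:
c(A) = (-5 + A)/(2*A) (c(A) = (-5 + A)/((2*A)) = (-5 + A)*(1/(2*A)) = (-5 + A)/(2*A))
(c(-3) + L(4))² = ((½)*(-5 - 3)/(-3) + 4)² = ((½)*(-⅓)*(-8) + 4)² = (4/3 + 4)² = (16/3)² = 256/9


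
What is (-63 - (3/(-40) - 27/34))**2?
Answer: 1784978001/462400 ≈ 3860.2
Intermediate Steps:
(-63 - (3/(-40) - 27/34))**2 = (-63 - (3*(-1/40) - 27*1/34))**2 = (-63 - (-3/40 - 27/34))**2 = (-63 - 1*(-591/680))**2 = (-63 + 591/680)**2 = (-42249/680)**2 = 1784978001/462400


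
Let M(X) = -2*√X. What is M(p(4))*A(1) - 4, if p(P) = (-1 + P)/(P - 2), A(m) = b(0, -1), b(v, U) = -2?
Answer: -4 + 2*√6 ≈ 0.89898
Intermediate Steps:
A(m) = -2
p(P) = (-1 + P)/(-2 + P)
M(p(4))*A(1) - 4 = -2*√(-1 + 4)/√(-2 + 4)*(-2) - 4 = -2*√6/2*(-2) - 4 = -√6*(-2) - 4 = 2*√6 - 4 = -4 + 2*√6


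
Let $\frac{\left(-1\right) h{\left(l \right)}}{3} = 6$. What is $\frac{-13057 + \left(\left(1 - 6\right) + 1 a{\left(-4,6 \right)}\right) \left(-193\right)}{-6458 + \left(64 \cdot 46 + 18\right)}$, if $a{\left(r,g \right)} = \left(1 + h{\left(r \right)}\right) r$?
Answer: $\frac{3152}{437} \approx 7.2128$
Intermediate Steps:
$h{\left(l \right)} = -18$ ($h{\left(l \right)} = \left(-3\right) 6 = -18$)
$a{\left(r,g \right)} = - 17 r$ ($a{\left(r,g \right)} = \left(1 - 18\right) r = - 17 r$)
$\frac{-13057 + \left(\left(1 - 6\right) + 1 a{\left(-4,6 \right)}\right) \left(-193\right)}{-6458 + \left(64 \cdot 46 + 18\right)} = \frac{-13057 + \left(\left(1 - 6\right) + 1 \left(\left(-17\right) \left(-4\right)\right)\right) \left(-193\right)}{-6458 + \left(64 \cdot 46 + 18\right)} = \frac{-13057 + \left(\left(1 - 6\right) + 1 \cdot 68\right) \left(-193\right)}{-6458 + \left(2944 + 18\right)} = \frac{-13057 + \left(-5 + 68\right) \left(-193\right)}{-6458 + 2962} = \frac{-13057 + 63 \left(-193\right)}{-3496} = \left(-13057 - 12159\right) \left(- \frac{1}{3496}\right) = \left(-25216\right) \left(- \frac{1}{3496}\right) = \frac{3152}{437}$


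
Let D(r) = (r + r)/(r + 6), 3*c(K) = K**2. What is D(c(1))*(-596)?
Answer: -1192/19 ≈ -62.737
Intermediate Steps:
c(K) = K**2/3
D(r) = 2*r/(6 + r) (D(r) = (2*r)/(6 + r) = 2*r/(6 + r))
D(c(1))*(-596) = (2*((1/3)*1**2)/(6 + (1/3)*1**2))*(-596) = (2*((1/3)*1)/(6 + (1/3)*1))*(-596) = (2*(1/3)/(6 + 1/3))*(-596) = (2*(1/3)/(19/3))*(-596) = (2*(1/3)*(3/19))*(-596) = (2/19)*(-596) = -1192/19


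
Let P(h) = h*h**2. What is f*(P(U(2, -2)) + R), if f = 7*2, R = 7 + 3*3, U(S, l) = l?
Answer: 112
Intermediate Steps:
P(h) = h**3
R = 16 (R = 7 + 9 = 16)
f = 14
f*(P(U(2, -2)) + R) = 14*((-2)**3 + 16) = 14*(-8 + 16) = 14*8 = 112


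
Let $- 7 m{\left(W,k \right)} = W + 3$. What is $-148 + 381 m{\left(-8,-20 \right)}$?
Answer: $\frac{869}{7} \approx 124.14$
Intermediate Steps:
$m{\left(W,k \right)} = - \frac{3}{7} - \frac{W}{7}$ ($m{\left(W,k \right)} = - \frac{W + 3}{7} = - \frac{3 + W}{7} = - \frac{3}{7} - \frac{W}{7}$)
$-148 + 381 m{\left(-8,-20 \right)} = -148 + 381 \left(- \frac{3}{7} - - \frac{8}{7}\right) = -148 + 381 \left(- \frac{3}{7} + \frac{8}{7}\right) = -148 + 381 \cdot \frac{5}{7} = -148 + \frac{1905}{7} = \frac{869}{7}$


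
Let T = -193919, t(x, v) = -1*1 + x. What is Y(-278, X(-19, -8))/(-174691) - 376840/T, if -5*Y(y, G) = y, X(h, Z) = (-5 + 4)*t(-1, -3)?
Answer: 29918079338/15398138195 ≈ 1.9430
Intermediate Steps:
t(x, v) = -1 + x
X(h, Z) = 2 (X(h, Z) = (-5 + 4)*(-1 - 1) = -1*(-2) = 2)
Y(y, G) = -y/5
Y(-278, X(-19, -8))/(-174691) - 376840/T = -⅕*(-278)/(-174691) - 376840/(-193919) = (278/5)*(-1/174691) - 376840*(-1/193919) = -278/873455 + 376840/193919 = 29918079338/15398138195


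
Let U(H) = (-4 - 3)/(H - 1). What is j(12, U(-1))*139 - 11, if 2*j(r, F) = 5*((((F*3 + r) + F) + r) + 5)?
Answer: 29863/2 ≈ 14932.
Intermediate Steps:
U(H) = -7/(-1 + H)
j(r, F) = 25/2 + 5*r + 10*F (j(r, F) = (5*((((F*3 + r) + F) + r) + 5))/2 = (5*((((3*F + r) + F) + r) + 5))/2 = (5*((((r + 3*F) + F) + r) + 5))/2 = (5*(((r + 4*F) + r) + 5))/2 = (5*((2*r + 4*F) + 5))/2 = (5*(5 + 2*r + 4*F))/2 = (25 + 10*r + 20*F)/2 = 25/2 + 5*r + 10*F)
j(12, U(-1))*139 - 11 = (25/2 + 5*12 + 10*(-7/(-1 - 1)))*139 - 11 = (25/2 + 60 + 10*(-7/(-2)))*139 - 11 = (25/2 + 60 + 10*(-7*(-1/2)))*139 - 11 = (25/2 + 60 + 10*(7/2))*139 - 11 = (25/2 + 60 + 35)*139 - 11 = (215/2)*139 - 11 = 29885/2 - 11 = 29863/2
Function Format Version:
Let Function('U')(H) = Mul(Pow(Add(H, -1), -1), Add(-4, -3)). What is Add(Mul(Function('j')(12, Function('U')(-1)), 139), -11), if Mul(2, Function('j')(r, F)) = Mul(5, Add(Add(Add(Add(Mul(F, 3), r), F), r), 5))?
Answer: Rational(29863, 2) ≈ 14932.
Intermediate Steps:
Function('U')(H) = Mul(-7, Pow(Add(-1, H), -1)) (Function('U')(H) = Mul(Pow(Add(-1, H), -1), -7) = Mul(-7, Pow(Add(-1, H), -1)))
Function('j')(r, F) = Add(Rational(25, 2), Mul(5, r), Mul(10, F)) (Function('j')(r, F) = Mul(Rational(1, 2), Mul(5, Add(Add(Add(Add(Mul(F, 3), r), F), r), 5))) = Mul(Rational(1, 2), Mul(5, Add(Add(Add(Add(Mul(3, F), r), F), r), 5))) = Mul(Rational(1, 2), Mul(5, Add(Add(Add(Add(r, Mul(3, F)), F), r), 5))) = Mul(Rational(1, 2), Mul(5, Add(Add(Add(r, Mul(4, F)), r), 5))) = Mul(Rational(1, 2), Mul(5, Add(Add(Mul(2, r), Mul(4, F)), 5))) = Mul(Rational(1, 2), Mul(5, Add(5, Mul(2, r), Mul(4, F)))) = Mul(Rational(1, 2), Add(25, Mul(10, r), Mul(20, F))) = Add(Rational(25, 2), Mul(5, r), Mul(10, F)))
Add(Mul(Function('j')(12, Function('U')(-1)), 139), -11) = Add(Mul(Add(Rational(25, 2), Mul(5, 12), Mul(10, Mul(-7, Pow(Add(-1, -1), -1)))), 139), -11) = Add(Mul(Add(Rational(25, 2), 60, Mul(10, Mul(-7, Pow(-2, -1)))), 139), -11) = Add(Mul(Add(Rational(25, 2), 60, Mul(10, Mul(-7, Rational(-1, 2)))), 139), -11) = Add(Mul(Add(Rational(25, 2), 60, Mul(10, Rational(7, 2))), 139), -11) = Add(Mul(Add(Rational(25, 2), 60, 35), 139), -11) = Add(Mul(Rational(215, 2), 139), -11) = Add(Rational(29885, 2), -11) = Rational(29863, 2)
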